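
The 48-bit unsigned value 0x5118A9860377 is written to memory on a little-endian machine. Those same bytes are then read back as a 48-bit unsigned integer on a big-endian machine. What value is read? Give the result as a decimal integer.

130857027835985

Stored little-endian, the bytes at ascending addresses are 77 03 86 A9 18 51.
Read back as big-endian, the last byte is least significant, giving 0x770386A91851.
0x770386A91851 = 130857027835985.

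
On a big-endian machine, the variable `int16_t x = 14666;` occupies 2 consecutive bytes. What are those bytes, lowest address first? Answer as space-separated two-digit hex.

14666 in hexadecimal, padded to 16 bits, is 0x394A.
Split into bytes (most-significant first): 39 4A.
Big-endian: lowest address holds the most-significant byte.
So the memory order matches the most-significant-first order: 39 4A.

39 4A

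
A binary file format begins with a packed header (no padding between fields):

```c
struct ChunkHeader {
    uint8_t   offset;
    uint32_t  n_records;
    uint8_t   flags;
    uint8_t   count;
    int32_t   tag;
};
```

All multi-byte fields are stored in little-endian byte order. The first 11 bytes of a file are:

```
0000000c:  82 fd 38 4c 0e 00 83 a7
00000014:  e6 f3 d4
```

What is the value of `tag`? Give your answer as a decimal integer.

-722213209

`tag` follows `offset` (1 B), `n_records` (4 B), `flags` (1 B), `count` (1 B), so it starts at offset 1 + 4 + 1 + 1 = 7 and occupies 4 bytes.
Bytes at offsets 7..10: A7 E6 F3 D4.
Little-endian: lowest address holds the least-significant byte.
Reassemble most-significant byte first: D4 F3 E6 A7 → 0xD4F3E6A7.
Top bit is set, so as a signed 32-bit value this is 0xD4F3E6A7 − 2^32 = -722213209.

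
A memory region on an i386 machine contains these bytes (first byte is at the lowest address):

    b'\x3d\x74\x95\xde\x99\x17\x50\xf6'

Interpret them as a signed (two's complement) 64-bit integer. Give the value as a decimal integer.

-698031992610655171

In little-endian order the low byte comes first in memory.
Reassemble most-significant byte first: F6 50 17 99 DE 95 74 3D → 0xF6501799DE95743D.
Top bit is set, so as a signed 64-bit value this is 0xF6501799DE95743D − 2^64 = -698031992610655171.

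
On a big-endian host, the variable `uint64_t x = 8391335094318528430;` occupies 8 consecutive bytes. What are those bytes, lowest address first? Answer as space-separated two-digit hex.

74 74 02 CF 20 1F F7 AE

8391335094318528430 in hexadecimal, padded to 64 bits, is 0x747402CF201FF7AE.
Split into bytes (most-significant first): 74 74 02 CF 20 1F F7 AE.
Big-endian: lowest address holds the most-significant byte.
So the memory order matches the most-significant-first order: 74 74 02 CF 20 1F F7 AE.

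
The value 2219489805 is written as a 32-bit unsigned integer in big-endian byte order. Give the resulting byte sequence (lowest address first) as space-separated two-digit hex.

84 4A BA 0D

2219489805 in hexadecimal, padded to 32 bits, is 0x844ABA0D.
Split into bytes (most-significant first): 84 4A BA 0D.
Big-endian: lowest address holds the most-significant byte.
So the memory order matches the most-significant-first order: 84 4A BA 0D.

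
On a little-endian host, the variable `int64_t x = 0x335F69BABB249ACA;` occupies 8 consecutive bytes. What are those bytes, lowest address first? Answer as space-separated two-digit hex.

Split into bytes (most-significant first): 33 5F 69 BA BB 24 9A CA.
Little-endian stores the least-significant byte at the lowest address.
So at ascending addresses the bytes are CA 9A 24 BB BA 69 5F 33.

CA 9A 24 BB BA 69 5F 33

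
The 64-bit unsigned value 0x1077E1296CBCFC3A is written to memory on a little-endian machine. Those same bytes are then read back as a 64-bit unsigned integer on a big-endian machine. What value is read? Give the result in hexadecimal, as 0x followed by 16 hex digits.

0x3AFCBC6C29E17710

Stored little-endian, the bytes at ascending addresses are 3A FC BC 6C 29 E1 77 10.
Read back as big-endian, the last byte is least significant, giving 0x3AFCBC6C29E17710.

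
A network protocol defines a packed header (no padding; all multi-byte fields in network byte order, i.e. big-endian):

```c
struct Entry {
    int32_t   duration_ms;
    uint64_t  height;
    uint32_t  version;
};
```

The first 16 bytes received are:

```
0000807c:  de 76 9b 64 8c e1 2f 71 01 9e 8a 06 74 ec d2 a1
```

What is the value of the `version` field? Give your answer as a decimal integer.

1961677473

`version` follows `duration_ms` (4 B), `height` (8 B), so it starts at offset 4 + 8 = 12 and occupies 4 bytes.
Bytes at offsets 12..15: 74 EC D2 A1.
Big-endian stores the most-significant byte at the lowest address.
The bytes are already most-significant first: 0x74ECD2A1.
0x74ECD2A1 = 1961677473.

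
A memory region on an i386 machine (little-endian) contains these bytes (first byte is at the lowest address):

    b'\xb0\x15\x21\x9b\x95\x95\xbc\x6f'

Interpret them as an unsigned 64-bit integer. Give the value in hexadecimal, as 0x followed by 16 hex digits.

0x6FBC95959B2115B0

Little-endian stores the least-significant byte at the lowest address.
Reassemble most-significant byte first: 6F BC 95 95 9B 21 15 B0 → 0x6FBC95959B2115B0.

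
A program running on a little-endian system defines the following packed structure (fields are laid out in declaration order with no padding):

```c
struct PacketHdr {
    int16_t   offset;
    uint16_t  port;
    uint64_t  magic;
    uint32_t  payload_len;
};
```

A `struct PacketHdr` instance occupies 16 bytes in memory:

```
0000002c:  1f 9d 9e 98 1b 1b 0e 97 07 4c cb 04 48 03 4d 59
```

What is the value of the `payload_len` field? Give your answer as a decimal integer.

1498219336

`payload_len` follows `offset` (2 B), `port` (2 B), `magic` (8 B), so it starts at offset 2 + 2 + 8 = 12 and occupies 4 bytes.
Bytes at offsets 12..15: 48 03 4D 59.
Little-endian stores the least-significant byte at the lowest address.
Reassemble most-significant byte first: 59 4D 03 48 → 0x594D0348.
0x594D0348 = 1498219336.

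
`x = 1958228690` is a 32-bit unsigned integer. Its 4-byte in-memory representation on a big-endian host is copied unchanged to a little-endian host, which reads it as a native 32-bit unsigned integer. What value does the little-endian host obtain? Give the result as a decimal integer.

3526539380

1958228690 in 32-bit hexadecimal is 0x74B832D2.
Stored big-endian, the bytes at ascending addresses are 74 B8 32 D2.
Read back as little-endian, the first byte is least significant, giving 0xD232B874.
0xD232B874 = 3526539380.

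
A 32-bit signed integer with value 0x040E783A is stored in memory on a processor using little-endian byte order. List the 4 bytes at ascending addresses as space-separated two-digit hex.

3A 78 0E 04

Split into bytes (most-significant first): 04 0E 78 3A.
Little-endian: lowest address holds the least-significant byte.
So at ascending addresses the bytes are 3A 78 0E 04.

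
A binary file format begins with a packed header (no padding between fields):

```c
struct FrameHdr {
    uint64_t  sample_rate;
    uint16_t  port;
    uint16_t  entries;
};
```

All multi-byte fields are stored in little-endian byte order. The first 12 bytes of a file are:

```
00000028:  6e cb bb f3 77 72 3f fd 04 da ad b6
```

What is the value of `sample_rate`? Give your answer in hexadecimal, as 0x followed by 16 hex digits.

`sample_rate` is the first field, at byte offset 0, occupying 8 bytes.
Bytes at offsets 0..7: 6E CB BB F3 77 72 3F FD.
Little-endian stores the least-significant byte at the lowest address.
Reassemble most-significant byte first: FD 3F 72 77 F3 BB CB 6E → 0xFD3F7277F3BBCB6E.

0xFD3F7277F3BBCB6E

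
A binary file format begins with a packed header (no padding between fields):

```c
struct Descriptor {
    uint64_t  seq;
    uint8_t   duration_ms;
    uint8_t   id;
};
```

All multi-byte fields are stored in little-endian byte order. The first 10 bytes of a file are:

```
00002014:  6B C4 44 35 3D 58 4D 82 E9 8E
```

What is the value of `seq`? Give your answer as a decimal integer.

9389257818047300715

`seq` is the first field, at byte offset 0, occupying 8 bytes.
Bytes at offsets 0..7: 6B C4 44 35 3D 58 4D 82.
In little-endian order the low byte comes first in memory.
Reassemble most-significant byte first: 82 4D 58 3D 35 44 C4 6B → 0x824D583D3544C46B.
0x824D583D3544C46B = 9389257818047300715.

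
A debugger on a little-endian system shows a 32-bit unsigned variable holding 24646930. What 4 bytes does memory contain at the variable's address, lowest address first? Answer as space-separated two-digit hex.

24646930 in hexadecimal, padded to 32 bits, is 0x01781512.
Split into bytes (most-significant first): 01 78 15 12.
In little-endian order the low byte comes first in memory.
So at ascending addresses the bytes are 12 15 78 01.

12 15 78 01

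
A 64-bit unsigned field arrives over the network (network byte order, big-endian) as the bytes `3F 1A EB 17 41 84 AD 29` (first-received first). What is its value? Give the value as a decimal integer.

4547205258899926313

Big-endian: lowest address holds the most-significant byte.
The bytes are already most-significant first: 0x3F1AEB174184AD29.
0x3F1AEB174184AD29 = 4547205258899926313.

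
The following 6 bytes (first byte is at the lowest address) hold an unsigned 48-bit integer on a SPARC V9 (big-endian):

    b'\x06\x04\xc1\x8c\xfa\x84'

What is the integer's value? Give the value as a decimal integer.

Big-endian stores the most-significant byte at the lowest address.
The bytes are already most-significant first: 0x0604C18CFA84.
0x0604C18CFA84 = 6617496877700.

6617496877700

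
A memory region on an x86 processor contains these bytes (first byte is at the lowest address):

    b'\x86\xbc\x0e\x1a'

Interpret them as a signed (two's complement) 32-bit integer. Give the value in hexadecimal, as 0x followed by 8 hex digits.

0x1A0EBC86

In little-endian order the low byte comes first in memory.
Reassemble most-significant byte first: 1A 0E BC 86 → 0x1A0EBC86.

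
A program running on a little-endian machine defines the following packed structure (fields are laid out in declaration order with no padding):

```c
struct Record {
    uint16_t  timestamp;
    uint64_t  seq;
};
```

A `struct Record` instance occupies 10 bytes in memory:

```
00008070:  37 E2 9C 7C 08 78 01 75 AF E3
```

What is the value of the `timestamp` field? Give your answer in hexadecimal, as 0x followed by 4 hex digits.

`timestamp` is the first field, at byte offset 0, occupying 2 bytes.
Bytes at offsets 0..1: 37 E2.
Little-endian: lowest address holds the least-significant byte.
Reassemble most-significant byte first: E2 37 → 0xE237.

0xE237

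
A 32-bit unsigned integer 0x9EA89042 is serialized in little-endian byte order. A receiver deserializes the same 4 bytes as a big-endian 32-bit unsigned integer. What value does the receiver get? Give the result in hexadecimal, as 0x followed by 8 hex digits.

Stored little-endian, the bytes at ascending addresses are 42 90 A8 9E.
Read back as big-endian, the last byte is least significant, giving 0x4290A89E.

0x4290A89E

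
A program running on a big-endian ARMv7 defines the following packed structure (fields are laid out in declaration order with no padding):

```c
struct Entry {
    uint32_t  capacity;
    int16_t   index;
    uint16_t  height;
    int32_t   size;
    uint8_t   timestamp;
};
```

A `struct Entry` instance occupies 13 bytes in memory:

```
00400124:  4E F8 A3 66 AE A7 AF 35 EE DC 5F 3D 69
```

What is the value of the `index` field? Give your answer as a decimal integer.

`index` follows `capacity` (4 bytes), so it starts at byte offset 4 and occupies 2 bytes.
Bytes at offsets 4..5: AE A7.
Big-endian stores the most-significant byte at the lowest address.
The bytes are already most-significant first: 0xAEA7.
Top bit is set, so as a signed 16-bit value this is 0xAEA7 − 2^16 = -20825.

-20825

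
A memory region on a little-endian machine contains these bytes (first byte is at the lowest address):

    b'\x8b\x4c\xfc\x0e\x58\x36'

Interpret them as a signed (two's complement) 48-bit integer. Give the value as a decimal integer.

Little-endian stores the least-significant byte at the lowest address.
Reassemble most-significant byte first: 36 58 0E FC 4C 8B → 0x36580EFC4C8B.
0x36580EFC4C8B = 59751836437643.

59751836437643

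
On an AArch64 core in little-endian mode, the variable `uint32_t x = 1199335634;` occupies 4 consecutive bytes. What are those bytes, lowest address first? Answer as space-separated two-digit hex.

1199335634 in hexadecimal, padded to 32 bits, is 0x477C68D2.
Split into bytes (most-significant first): 47 7C 68 D2.
Little-endian stores the least-significant byte at the lowest address.
So at ascending addresses the bytes are D2 68 7C 47.

D2 68 7C 47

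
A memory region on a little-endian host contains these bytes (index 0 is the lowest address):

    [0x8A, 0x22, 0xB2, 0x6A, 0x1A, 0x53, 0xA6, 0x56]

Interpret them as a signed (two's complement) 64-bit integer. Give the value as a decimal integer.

6243769306320085642

Little-endian: lowest address holds the least-significant byte.
Reassemble most-significant byte first: 56 A6 53 1A 6A B2 22 8A → 0x56A6531A6AB2228A.
0x56A6531A6AB2228A = 6243769306320085642.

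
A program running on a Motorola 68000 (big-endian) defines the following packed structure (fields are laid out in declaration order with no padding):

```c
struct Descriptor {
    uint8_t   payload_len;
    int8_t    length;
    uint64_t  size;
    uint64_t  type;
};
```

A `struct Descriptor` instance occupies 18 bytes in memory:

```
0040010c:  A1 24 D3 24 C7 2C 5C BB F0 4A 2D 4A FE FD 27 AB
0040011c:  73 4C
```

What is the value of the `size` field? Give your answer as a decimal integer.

`size` follows `payload_len` (1 B), `length` (1 B), so it starts at offset 1 + 1 = 2 and occupies 8 bytes.
Bytes at offsets 2..9: D3 24 C7 2C 5C BB F0 4A.
In big-endian order the high byte comes first in memory.
The bytes are already most-significant first: 0xD324C72C5CBBF04A.
0xD324C72C5CBBF04A = 15214504434512687178.

15214504434512687178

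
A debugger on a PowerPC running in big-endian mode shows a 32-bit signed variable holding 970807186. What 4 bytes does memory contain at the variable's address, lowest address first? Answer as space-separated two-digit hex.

970807186 in hexadecimal, padded to 32 bits, is 0x39DD5792.
Split into bytes (most-significant first): 39 DD 57 92.
Big-endian stores the most-significant byte at the lowest address.
So the memory order matches the most-significant-first order: 39 DD 57 92.

39 DD 57 92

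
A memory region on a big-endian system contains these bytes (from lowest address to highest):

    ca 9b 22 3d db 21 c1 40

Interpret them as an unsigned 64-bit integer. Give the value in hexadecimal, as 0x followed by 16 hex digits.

0xCA9B223DDB21C140

In big-endian order the high byte comes first in memory.
The bytes are already most-significant first: 0xCA9B223DDB21C140.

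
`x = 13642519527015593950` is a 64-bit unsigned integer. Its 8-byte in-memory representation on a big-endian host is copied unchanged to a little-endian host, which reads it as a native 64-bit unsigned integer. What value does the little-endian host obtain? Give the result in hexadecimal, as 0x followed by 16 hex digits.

0xDE3718893AF753BD

13642519527015593950 in 64-bit hexadecimal is 0xBD53F73A891837DE.
Stored big-endian, the bytes at ascending addresses are BD 53 F7 3A 89 18 37 DE.
Read back as little-endian, the first byte is least significant, giving 0xDE3718893AF753BD.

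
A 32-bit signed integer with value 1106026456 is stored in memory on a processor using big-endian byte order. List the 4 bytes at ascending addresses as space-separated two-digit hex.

41 EC 9F D8

1106026456 in hexadecimal, padded to 32 bits, is 0x41EC9FD8.
Split into bytes (most-significant first): 41 EC 9F D8.
Big-endian stores the most-significant byte at the lowest address.
So the memory order matches the most-significant-first order: 41 EC 9F D8.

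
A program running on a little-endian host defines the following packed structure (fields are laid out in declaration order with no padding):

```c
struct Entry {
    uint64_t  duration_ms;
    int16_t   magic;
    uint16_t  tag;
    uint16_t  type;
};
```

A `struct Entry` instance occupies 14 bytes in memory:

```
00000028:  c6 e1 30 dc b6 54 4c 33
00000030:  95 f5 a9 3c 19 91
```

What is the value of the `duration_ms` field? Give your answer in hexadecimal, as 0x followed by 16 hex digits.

0x334C54B6DC30E1C6

`duration_ms` is the first field, at byte offset 0, occupying 8 bytes.
Bytes at offsets 0..7: C6 E1 30 DC B6 54 4C 33.
Little-endian: lowest address holds the least-significant byte.
Reassemble most-significant byte first: 33 4C 54 B6 DC 30 E1 C6 → 0x334C54B6DC30E1C6.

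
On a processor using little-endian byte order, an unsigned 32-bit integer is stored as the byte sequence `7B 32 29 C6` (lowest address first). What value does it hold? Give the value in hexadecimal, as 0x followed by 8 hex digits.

0xC629327B

Little-endian: lowest address holds the least-significant byte.
Reassemble most-significant byte first: C6 29 32 7B → 0xC629327B.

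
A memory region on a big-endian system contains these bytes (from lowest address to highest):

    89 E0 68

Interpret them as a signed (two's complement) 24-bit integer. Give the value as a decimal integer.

Big-endian: lowest address holds the most-significant byte.
The bytes are already most-significant first: 0x89E068.
Top bit is set, so as a signed 24-bit value this is 0x89E068 − 2^24 = -7741336.

-7741336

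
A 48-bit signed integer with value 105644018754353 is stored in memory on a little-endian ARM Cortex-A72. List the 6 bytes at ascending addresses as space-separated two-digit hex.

105644018754353 in hexadecimal, padded to 48 bits, is 0x60152A35E331.
Split into bytes (most-significant first): 60 15 2A 35 E3 31.
In little-endian order the low byte comes first in memory.
So at ascending addresses the bytes are 31 E3 35 2A 15 60.

31 E3 35 2A 15 60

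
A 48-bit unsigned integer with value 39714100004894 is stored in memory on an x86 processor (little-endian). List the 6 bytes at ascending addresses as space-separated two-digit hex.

1E C8 D2 A8 1E 24

39714100004894 in hexadecimal, padded to 48 bits, is 0x241EA8D2C81E.
Split into bytes (most-significant first): 24 1E A8 D2 C8 1E.
Little-endian: lowest address holds the least-significant byte.
So at ascending addresses the bytes are 1E C8 D2 A8 1E 24.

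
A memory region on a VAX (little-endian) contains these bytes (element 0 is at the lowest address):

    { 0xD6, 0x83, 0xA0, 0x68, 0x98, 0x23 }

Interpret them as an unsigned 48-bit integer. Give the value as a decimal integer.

In little-endian order the low byte comes first in memory.
Reassemble most-significant byte first: 23 98 68 A0 83 D6 → 0x239868A083D6.
0x239868A083D6 = 39137497351126.

39137497351126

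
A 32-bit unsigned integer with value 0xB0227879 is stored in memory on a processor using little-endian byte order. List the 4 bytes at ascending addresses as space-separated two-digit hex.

Split into bytes (most-significant first): B0 22 78 79.
Little-endian: lowest address holds the least-significant byte.
So at ascending addresses the bytes are 79 78 22 B0.

79 78 22 B0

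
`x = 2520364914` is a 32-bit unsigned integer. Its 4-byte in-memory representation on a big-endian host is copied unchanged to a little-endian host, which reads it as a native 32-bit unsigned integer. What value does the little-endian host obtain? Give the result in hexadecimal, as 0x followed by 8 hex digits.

2520364914 in 32-bit hexadecimal is 0x9639B772.
Stored big-endian, the bytes at ascending addresses are 96 39 B7 72.
Read back as little-endian, the first byte is least significant, giving 0x72B73996.

0x72B73996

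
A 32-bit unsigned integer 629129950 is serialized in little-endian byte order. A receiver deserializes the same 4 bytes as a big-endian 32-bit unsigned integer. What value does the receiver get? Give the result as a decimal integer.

3737288485

629129950 in 32-bit hexadecimal is 0x257FC2DE.
Stored little-endian, the bytes at ascending addresses are DE C2 7F 25.
Read back as big-endian, the last byte is least significant, giving 0xDEC27F25.
0xDEC27F25 = 3737288485.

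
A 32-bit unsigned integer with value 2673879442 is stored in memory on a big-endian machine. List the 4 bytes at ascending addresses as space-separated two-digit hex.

2673879442 in hexadecimal, padded to 32 bits, is 0x9F602992.
Split into bytes (most-significant first): 9F 60 29 92.
Big-endian: lowest address holds the most-significant byte.
So the memory order matches the most-significant-first order: 9F 60 29 92.

9F 60 29 92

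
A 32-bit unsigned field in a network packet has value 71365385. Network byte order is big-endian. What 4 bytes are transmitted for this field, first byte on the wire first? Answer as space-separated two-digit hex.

71365385 in hexadecimal, padded to 32 bits, is 0x0440F309.
Split into bytes (most-significant first): 04 40 F3 09.
Big-endian: lowest address holds the most-significant byte.
So the memory order matches the most-significant-first order: 04 40 F3 09.

04 40 F3 09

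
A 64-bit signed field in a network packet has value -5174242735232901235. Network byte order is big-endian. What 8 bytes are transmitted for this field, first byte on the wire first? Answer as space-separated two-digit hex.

Two's complement of -5174242735232901235 in 64 bits: 5174242735232901235 = 0x47CE9A5A7733E073; invert → 0xB83165A588CC1F8C; add 1 → 0xB83165A588CC1F8D.
Split into bytes (most-significant first): B8 31 65 A5 88 CC 1F 8D.
In big-endian order the high byte comes first in memory.
So the memory order matches the most-significant-first order: B8 31 65 A5 88 CC 1F 8D.

B8 31 65 A5 88 CC 1F 8D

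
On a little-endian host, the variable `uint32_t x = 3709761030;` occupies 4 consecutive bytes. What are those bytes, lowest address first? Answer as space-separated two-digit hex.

3709761030 in hexadecimal, padded to 32 bits, is 0xDD1E7606.
Split into bytes (most-significant first): DD 1E 76 06.
Little-endian stores the least-significant byte at the lowest address.
So at ascending addresses the bytes are 06 76 1E DD.

06 76 1E DD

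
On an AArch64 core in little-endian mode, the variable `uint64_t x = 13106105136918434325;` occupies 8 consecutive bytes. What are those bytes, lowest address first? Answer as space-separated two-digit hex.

13106105136918434325 in hexadecimal, padded to 64 bits, is 0xB5E23D2ED2F21215.
Split into bytes (most-significant first): B5 E2 3D 2E D2 F2 12 15.
Little-endian stores the least-significant byte at the lowest address.
So at ascending addresses the bytes are 15 12 F2 D2 2E 3D E2 B5.

15 12 F2 D2 2E 3D E2 B5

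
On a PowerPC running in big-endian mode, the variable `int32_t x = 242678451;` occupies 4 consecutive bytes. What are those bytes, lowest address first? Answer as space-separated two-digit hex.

242678451 in hexadecimal, padded to 32 bits, is 0x0E76FAB3.
Split into bytes (most-significant first): 0E 76 FA B3.
Big-endian stores the most-significant byte at the lowest address.
So the memory order matches the most-significant-first order: 0E 76 FA B3.

0E 76 FA B3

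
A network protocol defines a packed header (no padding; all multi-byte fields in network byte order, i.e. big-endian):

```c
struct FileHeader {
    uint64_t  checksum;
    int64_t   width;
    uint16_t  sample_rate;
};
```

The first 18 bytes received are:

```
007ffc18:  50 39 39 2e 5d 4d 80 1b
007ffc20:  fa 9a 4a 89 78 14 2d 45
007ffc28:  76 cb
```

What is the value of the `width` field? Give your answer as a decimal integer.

-388916463528563387

`width` follows `checksum` (8 bytes), so it starts at byte offset 8 and occupies 8 bytes.
Bytes at offsets 8..15: FA 9A 4A 89 78 14 2D 45.
Big-endian stores the most-significant byte at the lowest address.
The bytes are already most-significant first: 0xFA9A4A8978142D45.
Top bit is set, so as a signed 64-bit value this is 0xFA9A4A8978142D45 − 2^64 = -388916463528563387.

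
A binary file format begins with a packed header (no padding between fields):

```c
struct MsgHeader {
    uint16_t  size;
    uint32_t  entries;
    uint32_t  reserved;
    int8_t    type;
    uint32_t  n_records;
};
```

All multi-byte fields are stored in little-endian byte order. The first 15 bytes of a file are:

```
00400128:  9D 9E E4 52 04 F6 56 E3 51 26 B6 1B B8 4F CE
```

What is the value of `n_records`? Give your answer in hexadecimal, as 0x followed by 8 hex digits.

0xCE4FB81B

`n_records` follows `size` (2 B), `entries` (4 B), `reserved` (4 B), `type` (1 B), so it starts at offset 2 + 4 + 4 + 1 = 11 and occupies 4 bytes.
Bytes at offsets 11..14: 1B B8 4F CE.
Little-endian stores the least-significant byte at the lowest address.
Reassemble most-significant byte first: CE 4F B8 1B → 0xCE4FB81B.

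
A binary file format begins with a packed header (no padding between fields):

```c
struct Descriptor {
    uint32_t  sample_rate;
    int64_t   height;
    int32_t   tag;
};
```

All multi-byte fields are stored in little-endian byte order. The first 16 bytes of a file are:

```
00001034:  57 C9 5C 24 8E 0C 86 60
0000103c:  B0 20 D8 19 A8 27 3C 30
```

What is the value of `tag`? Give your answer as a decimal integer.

809248680

`tag` follows `sample_rate` (4 B), `height` (8 B), so it starts at offset 4 + 8 = 12 and occupies 4 bytes.
Bytes at offsets 12..15: A8 27 3C 30.
Little-endian: lowest address holds the least-significant byte.
Reassemble most-significant byte first: 30 3C 27 A8 → 0x303C27A8.
0x303C27A8 = 809248680.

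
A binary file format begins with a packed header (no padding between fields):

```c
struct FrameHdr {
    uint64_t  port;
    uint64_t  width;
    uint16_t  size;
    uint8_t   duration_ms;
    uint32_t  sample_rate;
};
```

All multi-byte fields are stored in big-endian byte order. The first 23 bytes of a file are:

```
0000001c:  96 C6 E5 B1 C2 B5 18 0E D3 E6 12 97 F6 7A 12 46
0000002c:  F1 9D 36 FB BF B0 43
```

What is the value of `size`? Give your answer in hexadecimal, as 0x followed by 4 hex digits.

`size` follows `port` (8 B), `width` (8 B), so it starts at offset 8 + 8 = 16 and occupies 2 bytes.
Bytes at offsets 16..17: F1 9D.
In big-endian order the high byte comes first in memory.
The bytes are already most-significant first: 0xF19D.

0xF19D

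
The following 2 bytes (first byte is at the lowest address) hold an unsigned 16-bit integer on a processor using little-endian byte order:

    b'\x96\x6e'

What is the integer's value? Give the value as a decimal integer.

28310

Little-endian: lowest address holds the least-significant byte.
Reassemble most-significant byte first: 6E 96 → 0x6E96.
0x6E96 = 28310.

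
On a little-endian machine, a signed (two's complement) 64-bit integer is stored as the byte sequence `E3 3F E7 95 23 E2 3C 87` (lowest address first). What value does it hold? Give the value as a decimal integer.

Little-endian: lowest address holds the least-significant byte.
Reassemble most-significant byte first: 87 3C E2 23 95 E7 3F E3 → 0x873CE22395E73FE3.
Top bit is set, so as a signed 64-bit value this is 0x873CE22395E73FE3 − 2^64 = -8701831737519947805.

-8701831737519947805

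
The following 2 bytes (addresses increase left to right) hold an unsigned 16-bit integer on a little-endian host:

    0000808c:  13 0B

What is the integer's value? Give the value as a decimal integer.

In little-endian order the low byte comes first in memory.
Reassemble most-significant byte first: 0B 13 → 0x0B13.
0x0B13 = 2835.

2835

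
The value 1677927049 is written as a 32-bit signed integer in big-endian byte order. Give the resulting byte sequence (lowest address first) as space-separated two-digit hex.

64 03 22 89

1677927049 in hexadecimal, padded to 32 bits, is 0x64032289.
Split into bytes (most-significant first): 64 03 22 89.
Big-endian stores the most-significant byte at the lowest address.
So the memory order matches the most-significant-first order: 64 03 22 89.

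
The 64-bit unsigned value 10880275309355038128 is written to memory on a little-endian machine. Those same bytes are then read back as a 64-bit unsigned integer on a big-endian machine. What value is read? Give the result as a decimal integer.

12715226803002736278

10880275309355038128 in 64-bit hexadecimal is 0x96FE80BF688F75B0.
Stored little-endian, the bytes at ascending addresses are B0 75 8F 68 BF 80 FE 96.
Read back as big-endian, the last byte is least significant, giving 0xB0758F68BF80FE96.
0xB0758F68BF80FE96 = 12715226803002736278.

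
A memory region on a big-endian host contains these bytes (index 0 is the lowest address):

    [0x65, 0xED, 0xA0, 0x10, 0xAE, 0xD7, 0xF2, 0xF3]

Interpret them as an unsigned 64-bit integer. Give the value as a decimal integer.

Big-endian: lowest address holds the most-significant byte.
The bytes are already most-significant first: 0x65EDA010AED7F2F3.
0x65EDA010AED7F2F3 = 7344702560824455923.

7344702560824455923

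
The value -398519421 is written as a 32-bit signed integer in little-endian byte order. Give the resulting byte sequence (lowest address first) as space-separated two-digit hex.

83 13 3F E8

Two's complement of -398519421 in 32 bits: 398519421 = 0x17C0EC7D; invert → 0xE83F1382; add 1 → 0xE83F1383.
Split into bytes (most-significant first): E8 3F 13 83.
Little-endian: lowest address holds the least-significant byte.
So at ascending addresses the bytes are 83 13 3F E8.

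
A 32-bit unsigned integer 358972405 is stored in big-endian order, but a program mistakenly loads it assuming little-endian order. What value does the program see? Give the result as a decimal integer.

358972405 in 32-bit hexadecimal is 0x15657BF5.
Stored big-endian, the bytes at ascending addresses are 15 65 7B F5.
Read back as little-endian, the first byte is least significant, giving 0xF57B6515.
0xF57B6515 = 4118504725.

4118504725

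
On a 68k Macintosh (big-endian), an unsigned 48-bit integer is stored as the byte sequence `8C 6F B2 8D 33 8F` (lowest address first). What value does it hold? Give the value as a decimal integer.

Big-endian stores the most-significant byte at the lowest address.
The bytes are already most-significant first: 0x8C6FB28D338F.
0x8C6FB28D338F = 154411364856719.

154411364856719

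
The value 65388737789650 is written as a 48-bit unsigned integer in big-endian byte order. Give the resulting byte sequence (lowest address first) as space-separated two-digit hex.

3B 78 80 7C FE D2

65388737789650 in hexadecimal, padded to 48 bits, is 0x3B78807CFED2.
Split into bytes (most-significant first): 3B 78 80 7C FE D2.
In big-endian order the high byte comes first in memory.
So the memory order matches the most-significant-first order: 3B 78 80 7C FE D2.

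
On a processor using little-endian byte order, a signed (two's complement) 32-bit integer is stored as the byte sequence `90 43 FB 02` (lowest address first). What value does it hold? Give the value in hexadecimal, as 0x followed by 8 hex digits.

Little-endian stores the least-significant byte at the lowest address.
Reassemble most-significant byte first: 02 FB 43 90 → 0x02FB4390.

0x02FB4390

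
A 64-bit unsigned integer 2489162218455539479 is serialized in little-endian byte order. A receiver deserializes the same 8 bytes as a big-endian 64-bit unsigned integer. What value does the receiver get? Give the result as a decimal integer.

1702181970677041954

2489162218455539479 in 64-bit hexadecimal is 0x228B47D97B5D9F17.
Stored little-endian, the bytes at ascending addresses are 17 9F 5D 7B D9 47 8B 22.
Read back as big-endian, the last byte is least significant, giving 0x179F5D7BD9478B22.
0x179F5D7BD9478B22 = 1702181970677041954.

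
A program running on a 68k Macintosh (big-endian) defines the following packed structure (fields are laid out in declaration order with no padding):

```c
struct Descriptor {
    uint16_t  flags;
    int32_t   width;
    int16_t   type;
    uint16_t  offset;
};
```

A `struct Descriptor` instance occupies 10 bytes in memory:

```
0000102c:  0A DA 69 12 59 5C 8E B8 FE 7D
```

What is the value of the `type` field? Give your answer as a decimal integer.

`type` follows `flags` (2 B), `width` (4 B), so it starts at offset 2 + 4 = 6 and occupies 2 bytes.
Bytes at offsets 6..7: 8E B8.
Big-endian: lowest address holds the most-significant byte.
The bytes are already most-significant first: 0x8EB8.
Top bit is set, so as a signed 16-bit value this is 0x8EB8 − 2^16 = -29000.

-29000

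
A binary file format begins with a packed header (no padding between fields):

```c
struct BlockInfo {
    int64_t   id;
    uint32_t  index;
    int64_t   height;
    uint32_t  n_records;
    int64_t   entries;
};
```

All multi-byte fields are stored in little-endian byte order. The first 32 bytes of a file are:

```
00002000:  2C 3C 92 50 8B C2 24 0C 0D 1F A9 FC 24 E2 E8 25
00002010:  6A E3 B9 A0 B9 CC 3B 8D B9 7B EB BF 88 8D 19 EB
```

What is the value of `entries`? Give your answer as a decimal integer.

`entries` follows `id` (8 B), `index` (4 B), `height` (8 B), `n_records` (4 B), so it starts at offset 8 + 4 + 8 + 4 = 24 and occupies 8 bytes.
Bytes at offsets 24..31: B9 7B EB BF 88 8D 19 EB.
Little-endian: lowest address holds the least-significant byte.
Reassemble most-significant byte first: EB 19 8D 88 BF EB 7B B9 → 0xEB198D88BFEB7BB9.
Top bit is set, so as a signed 64-bit value this is 0xEB198D88BFEB7BB9 − 2^64 = -1506016981903770695.

-1506016981903770695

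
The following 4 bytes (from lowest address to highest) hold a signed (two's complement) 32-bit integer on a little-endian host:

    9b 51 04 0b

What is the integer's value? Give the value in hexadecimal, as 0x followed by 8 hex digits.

Little-endian stores the least-significant byte at the lowest address.
Reassemble most-significant byte first: 0B 04 51 9B → 0x0B04519B.

0x0B04519B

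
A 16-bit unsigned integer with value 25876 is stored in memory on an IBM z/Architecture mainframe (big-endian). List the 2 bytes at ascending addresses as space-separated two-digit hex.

25876 in hexadecimal, padded to 16 bits, is 0x6514.
Split into bytes (most-significant first): 65 14.
In big-endian order the high byte comes first in memory.
So the memory order matches the most-significant-first order: 65 14.

65 14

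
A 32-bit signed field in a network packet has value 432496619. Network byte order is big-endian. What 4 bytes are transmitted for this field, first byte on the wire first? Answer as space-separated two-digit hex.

432496619 in hexadecimal, padded to 32 bits, is 0x19C75FEB.
Split into bytes (most-significant first): 19 C7 5F EB.
Big-endian: lowest address holds the most-significant byte.
So the memory order matches the most-significant-first order: 19 C7 5F EB.

19 C7 5F EB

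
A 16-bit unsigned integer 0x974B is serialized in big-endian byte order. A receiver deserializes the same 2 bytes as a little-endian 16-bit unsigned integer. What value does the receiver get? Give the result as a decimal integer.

19351

Stored big-endian, the bytes at ascending addresses are 97 4B.
Read back as little-endian, the first byte is least significant, giving 0x4B97.
0x4B97 = 19351.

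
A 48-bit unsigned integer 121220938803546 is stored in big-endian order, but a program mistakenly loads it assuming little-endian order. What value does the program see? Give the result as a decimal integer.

121220938803546 in 48-bit hexadecimal is 0x6E3FF2FF295A.
Stored big-endian, the bytes at ascending addresses are 6E 3F F2 FF 29 5A.
Read back as little-endian, the first byte is least significant, giving 0x5A29FFF23F6E.
0x5A29FFF23F6E = 99136434225006.

99136434225006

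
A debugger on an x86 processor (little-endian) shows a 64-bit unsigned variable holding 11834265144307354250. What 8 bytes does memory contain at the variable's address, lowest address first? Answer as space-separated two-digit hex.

8A 0A 3A B8 72 C1 3B A4

11834265144307354250 in hexadecimal, padded to 64 bits, is 0xA43BC172B83A0A8A.
Split into bytes (most-significant first): A4 3B C1 72 B8 3A 0A 8A.
Little-endian: lowest address holds the least-significant byte.
So at ascending addresses the bytes are 8A 0A 3A B8 72 C1 3B A4.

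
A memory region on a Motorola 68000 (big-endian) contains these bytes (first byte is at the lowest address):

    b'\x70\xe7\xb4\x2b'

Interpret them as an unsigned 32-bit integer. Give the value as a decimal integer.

Big-endian: lowest address holds the most-significant byte.
The bytes are already most-significant first: 0x70E7B42B.
0x70E7B42B = 1894233131.

1894233131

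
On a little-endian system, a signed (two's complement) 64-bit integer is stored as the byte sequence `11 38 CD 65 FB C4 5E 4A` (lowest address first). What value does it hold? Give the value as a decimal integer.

5358937190641252369

Little-endian: lowest address holds the least-significant byte.
Reassemble most-significant byte first: 4A 5E C4 FB 65 CD 38 11 → 0x4A5EC4FB65CD3811.
0x4A5EC4FB65CD3811 = 5358937190641252369.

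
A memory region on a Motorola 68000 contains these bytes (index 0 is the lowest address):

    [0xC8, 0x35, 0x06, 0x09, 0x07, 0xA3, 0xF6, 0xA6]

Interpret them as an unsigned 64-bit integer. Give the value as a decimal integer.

Big-endian stores the most-significant byte at the lowest address.
The bytes are already most-significant first: 0xC835060907A3F6A6.
0xC835060907A3F6A6 = 14426443617203910310.

14426443617203910310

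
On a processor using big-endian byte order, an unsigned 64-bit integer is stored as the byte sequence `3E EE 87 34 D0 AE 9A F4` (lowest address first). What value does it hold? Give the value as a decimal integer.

Big-endian: lowest address holds the most-significant byte.
The bytes are already most-significant first: 0x3EEE8734D0AE9AF4.
0x3EEE8734D0AE9AF4 = 4534710535717821172.

4534710535717821172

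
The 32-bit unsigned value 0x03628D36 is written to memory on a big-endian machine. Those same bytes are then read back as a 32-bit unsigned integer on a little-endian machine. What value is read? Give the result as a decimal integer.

915235331

Stored big-endian, the bytes at ascending addresses are 03 62 8D 36.
Read back as little-endian, the first byte is least significant, giving 0x368D6203.
0x368D6203 = 915235331.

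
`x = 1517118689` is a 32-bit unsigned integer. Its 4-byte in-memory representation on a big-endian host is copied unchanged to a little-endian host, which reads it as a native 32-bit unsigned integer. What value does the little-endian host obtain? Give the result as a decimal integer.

1517118689 in 32-bit hexadecimal is 0x5A6D64E1.
Stored big-endian, the bytes at ascending addresses are 5A 6D 64 E1.
Read back as little-endian, the first byte is least significant, giving 0xE1646D5A.
0xE1646D5A = 3781455194.

3781455194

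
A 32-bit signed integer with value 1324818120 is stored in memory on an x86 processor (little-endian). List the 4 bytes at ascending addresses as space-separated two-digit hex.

C8 1E F7 4E

1324818120 in hexadecimal, padded to 32 bits, is 0x4EF71EC8.
Split into bytes (most-significant first): 4E F7 1E C8.
In little-endian order the low byte comes first in memory.
So at ascending addresses the bytes are C8 1E F7 4E.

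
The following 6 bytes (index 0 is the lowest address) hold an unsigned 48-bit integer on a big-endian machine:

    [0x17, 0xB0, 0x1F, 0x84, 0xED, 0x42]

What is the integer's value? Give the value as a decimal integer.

In big-endian order the high byte comes first in memory.
The bytes are already most-significant first: 0x17B01F84ED42.
0x17B01F84ED42 = 26045210488130.

26045210488130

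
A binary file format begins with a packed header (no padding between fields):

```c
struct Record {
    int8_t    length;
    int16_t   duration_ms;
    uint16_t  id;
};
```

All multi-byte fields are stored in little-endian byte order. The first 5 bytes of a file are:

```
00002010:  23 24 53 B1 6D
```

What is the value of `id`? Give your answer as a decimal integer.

28081

`id` follows `length` (1 B), `duration_ms` (2 B), so it starts at offset 1 + 2 = 3 and occupies 2 bytes.
Bytes at offsets 3..4: B1 6D.
In little-endian order the low byte comes first in memory.
Reassemble most-significant byte first: 6D B1 → 0x6DB1.
0x6DB1 = 28081.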